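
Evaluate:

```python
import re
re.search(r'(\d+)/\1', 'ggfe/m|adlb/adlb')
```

None

The backreference `\1` re-matches whatever the first group consumed, character for character.
Here the pattern never matches, so the call returns None.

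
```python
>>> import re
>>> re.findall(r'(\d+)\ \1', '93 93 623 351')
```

['93', '3']

The backreference `\1` re-matches whatever the first group consumed, character for character.
With a single group, `findall` returns only what that group captured — 2 items.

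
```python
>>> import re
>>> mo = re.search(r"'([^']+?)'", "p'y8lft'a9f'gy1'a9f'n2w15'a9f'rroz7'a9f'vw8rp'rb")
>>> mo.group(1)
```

The match spans [1:8] → "'y8lft'".
Captured: group 1 = 'y8lft'.

'y8lft'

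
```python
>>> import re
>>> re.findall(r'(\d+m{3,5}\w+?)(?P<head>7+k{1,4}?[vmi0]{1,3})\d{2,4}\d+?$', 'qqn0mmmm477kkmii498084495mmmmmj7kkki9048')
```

[('0mmmm477kkmii498084495mmmmmj', '7kkki')]

Pattern: one or more of a digit, then 3 to 5 of the literal 'm', then one or more of a word character (lazy) (captured); then one or more of a literal '7', then 1 to 4 of the literal 'k' (lazy), then 1 to 3 of one of [vmi0] (captured as 'head'); then 2 to 4 of a digit, then one or more of a digit (lazy); then anchored at the end.
Scanning left to right: at [3:40] match '0mmmm477kkmii498084495mmmmmj7kkki9048', groups = ('0mmmm477kkmii498084495mmmmmj', '7kkki').
2 groups means the one result is a tuple of 2 captured strings — 1 here.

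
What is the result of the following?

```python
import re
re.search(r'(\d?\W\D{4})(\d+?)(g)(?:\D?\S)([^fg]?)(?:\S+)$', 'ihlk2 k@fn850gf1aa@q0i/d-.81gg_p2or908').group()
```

'2 k@fn850gf1aa@q0i/d-.81gg_p2or908'

Pattern: optionally a digit, then a non-word character, then exactly 4 of a non-digit (captured); then one or more of a digit (lazy) (captured); then a literal 'g' (captured); then optionally a non-digit, then a non-whitespace character (non-capturing group); then optionally any character except [fg] (captured); then one or more of a non-whitespace character (non-capturing group); then anchored at the end.
`re.search` tries every starting position until one works.
The match spans [4:38] → '2 k@fn850gf1aa@q0i/d-.81gg_p2or908'.
Captured: group 1 = '2 k@fn', group 2 = '850', group 3 = 'g', group 4 = 'a'.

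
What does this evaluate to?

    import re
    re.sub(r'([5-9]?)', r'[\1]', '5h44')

'[5][]h[]4[]4[]'

The replacement refers to a captured group, so each match is rewritten using its own captured text.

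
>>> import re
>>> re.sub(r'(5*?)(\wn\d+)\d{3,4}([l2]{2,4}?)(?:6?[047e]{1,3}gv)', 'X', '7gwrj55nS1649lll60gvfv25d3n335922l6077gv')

'7gwrj55nS1649lll60gvfv25dX'

The pattern matches zero or more of a literal '5' (lazy) (captured); then a word character, then the literal 'n', then one or more of a digit (captured); then 3 to 4 of a digit; then 2 to 4 of one of [l2] (lazy) (captured); then optionally a literal '6', then 1 to 3 of one of [047e], then the literal 'gv' (non-capturing group).
Matches: at [25:40] → '3n335922l6077gv'.
Each match is replaced by 'X'.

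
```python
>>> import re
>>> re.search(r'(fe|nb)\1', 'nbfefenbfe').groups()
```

The match spans [2:6] → 'fefe'.
Captured: group 1 = 'fe'.

('fe',)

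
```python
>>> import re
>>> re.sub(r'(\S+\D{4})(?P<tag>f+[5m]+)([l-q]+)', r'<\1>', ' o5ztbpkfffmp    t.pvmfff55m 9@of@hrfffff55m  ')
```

' <o5ztbpkff>    <t.pvmff> <9@of@hrffff>  '

This matches one or more of a non-whitespace character, then exactly 4 of a non-digit (captured); then one or more of a literal 'f', then one or more of one of [5m] (captured as 'tag'); then one or more of a character in [l-q] (captured).
Matches: at [1:13] → 'o5ztbpkfffmp'; at [17:28] → 't.pvmfff55m'; at [29:44] → '9@of@hrfffff55m'.
The replacement refers to a captured group, so each match is rewritten using its own captured text.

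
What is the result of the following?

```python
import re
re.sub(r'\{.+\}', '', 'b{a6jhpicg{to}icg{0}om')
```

'bom'

Each match is replaced by ''.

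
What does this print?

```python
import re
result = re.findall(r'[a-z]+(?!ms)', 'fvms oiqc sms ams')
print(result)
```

['fvms', 'oiqc', 'sms', 'ams']

A negative assertion filters positions out without eating any characters.
Walking the string: at [0:4] → 'fvms'; at [5:9] → 'oiqc'; at [10:13] → 'sms'; at [14:17] → 'ams'.
Since nothing is captured, `findall` lists the 4 matched substrings directly.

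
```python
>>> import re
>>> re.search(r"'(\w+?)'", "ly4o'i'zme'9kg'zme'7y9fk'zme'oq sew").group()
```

`search` walks the string left to right and returns the first match it finds.
The match spans [4:7] → "'i'".
Captured: group 1 = 'i'.

"'i'"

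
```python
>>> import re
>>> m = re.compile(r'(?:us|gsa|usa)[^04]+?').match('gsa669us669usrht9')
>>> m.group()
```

`re.match` only tries the pattern at the start of the string.
The match spans [0:4] → 'gsa6'.

'gsa6'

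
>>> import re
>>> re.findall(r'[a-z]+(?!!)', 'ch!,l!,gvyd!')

['c', 'gvy']

The negative lookahead/lookbehind blocks any match where the forbidden context is present.
Since nothing is captured, `findall` lists the 2 matched substrings directly.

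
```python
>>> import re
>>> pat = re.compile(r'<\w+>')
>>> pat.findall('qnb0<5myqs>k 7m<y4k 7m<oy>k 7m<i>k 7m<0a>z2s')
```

['<5myqs>', '<oy>', '<i>', '<0a>']

Walking the string: at [4:11] → '<5myqs>'; at [22:26] → '<oy>'; at [30:33] → '<i>'; at [37:41] → '<0a>'.
No capturing groups, so `findall` returns the 4 full match strings.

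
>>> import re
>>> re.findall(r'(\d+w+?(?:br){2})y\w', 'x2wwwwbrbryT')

The pattern matches one or more of a digit, then one or more of the literal 'w' (lazy), then the literal 'br' repeated 2 times (captured); then a literal 'y', then a word character.
Because there's exactly one group, `findall` drops the full match and keeps group 1 from the one hit.

['2wwwwbrbr']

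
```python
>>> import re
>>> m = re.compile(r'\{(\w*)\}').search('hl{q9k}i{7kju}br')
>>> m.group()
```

'{q9k}'

The match spans [2:7] → '{q9k}'.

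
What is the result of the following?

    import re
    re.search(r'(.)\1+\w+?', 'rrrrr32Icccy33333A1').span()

(0, 6)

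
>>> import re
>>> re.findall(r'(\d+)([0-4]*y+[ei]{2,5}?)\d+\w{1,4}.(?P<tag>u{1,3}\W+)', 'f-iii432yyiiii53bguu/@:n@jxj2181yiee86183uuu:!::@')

[('432', 'yyiiii', 'u/@:'), ('2181', 'yiee', 'u:!::@')]

`findall` packs the 3 group values into a tuple for every match.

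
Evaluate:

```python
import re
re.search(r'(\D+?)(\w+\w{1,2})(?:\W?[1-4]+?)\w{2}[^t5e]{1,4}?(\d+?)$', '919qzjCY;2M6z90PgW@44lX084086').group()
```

The match spans [3:29] → 'qzjCY;2M6z90PgW@44lX084086'.

'qzjCY;2M6z90PgW@44lX084086'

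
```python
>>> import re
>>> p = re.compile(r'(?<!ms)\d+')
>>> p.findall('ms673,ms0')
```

`(?!…)`/`(?<!…)` only lets a position through if the neighbouring text does NOT match; no characters are consumed.
No capturing groups, so `findall` returns the 1 full match string.

['73']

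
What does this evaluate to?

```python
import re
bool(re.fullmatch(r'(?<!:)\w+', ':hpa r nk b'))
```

False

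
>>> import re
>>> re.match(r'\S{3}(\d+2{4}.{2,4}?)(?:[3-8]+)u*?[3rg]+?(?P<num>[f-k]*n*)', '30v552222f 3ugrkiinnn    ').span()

(0, 14)

`re.match` won't scan ahead — the pattern has to work from the very first character.
The match spans [0:14] → '30v552222f 3ug'.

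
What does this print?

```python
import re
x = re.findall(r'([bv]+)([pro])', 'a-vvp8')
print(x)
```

The pattern matches one or more of one of [bv] (captured); then one of [pro] (captured).
Scanning left to right: at [2:5] match 'vvp', groups = ('vv', 'p').
`findall` packs the 2 group values into a tuple for every match.

[('vv', 'p')]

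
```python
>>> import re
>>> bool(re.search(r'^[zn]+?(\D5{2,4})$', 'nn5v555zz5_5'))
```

False

The pattern matches anchored at the start of the string; then one or more of one of [zn] (lazy); then a non-digit, then 2 to 4 of a literal '5' (captured); then anchored at the end.
Unlike `match`, `search` isn't anchored — it looks for the pattern anywhere in the string.
Here the pattern never matches, so the call returns None, and `bool(None)` is False.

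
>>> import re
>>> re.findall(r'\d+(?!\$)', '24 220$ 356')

['24', '22', '356']

The negative lookahead/lookbehind blocks any match where the forbidden context is present.
Walking the string: at [0:2] → '24'; at [3:5] → '22'; at [8:11] → '356'.
Since nothing is captured, `findall` lists the 3 matched substrings directly.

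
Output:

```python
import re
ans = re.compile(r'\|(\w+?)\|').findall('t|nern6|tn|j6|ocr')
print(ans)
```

['nern6', 'j6']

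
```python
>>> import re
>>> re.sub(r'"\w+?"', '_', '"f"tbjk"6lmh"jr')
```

Matches: at [0:3] → '"f"'; at [7:13] → '"6lmh"'.
`sub` substitutes '_' at each match site.

'_tbjk_jr'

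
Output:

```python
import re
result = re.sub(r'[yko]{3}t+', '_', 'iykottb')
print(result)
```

i_b

The pattern matches exactly 3 of one of [yko]; then one or more of a literal 't'.
Matches: at [1:6] → 'ykott'.
`sub` substitutes '_' at each match site.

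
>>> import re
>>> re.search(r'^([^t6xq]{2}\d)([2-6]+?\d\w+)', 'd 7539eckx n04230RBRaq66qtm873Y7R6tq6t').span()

The match spans [0:10] → 'd 7539eckx'.

(0, 10)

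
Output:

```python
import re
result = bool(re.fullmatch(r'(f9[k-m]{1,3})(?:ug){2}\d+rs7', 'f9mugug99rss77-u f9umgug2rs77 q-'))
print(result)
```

False

The pattern matches the literal 'f9', then 1 to 3 of a character in [k-m] (captured); then the literal 'ug' repeated 2 times, then one or more of a digit, then the literal 'rs'; then a literal '7'.
`fullmatch` succeeds only if the pattern covers the string from start to end.
Here the string isn't matched end-to-end, so the call returns None, and `bool(None)` is False.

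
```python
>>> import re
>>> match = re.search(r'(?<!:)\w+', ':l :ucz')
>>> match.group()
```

'cz'

The negative lookahead/lookbehind blocks any match where the forbidden context is present.
The match spans [5:7] → 'cz'.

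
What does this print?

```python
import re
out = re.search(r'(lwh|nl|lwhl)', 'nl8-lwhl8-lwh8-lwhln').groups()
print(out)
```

Unlike `match`, `search` isn't anchored — it looks for the pattern anywhere in the string.
The match spans [0:2] → 'nl'.
Captured: group 1 = 'nl'.

('nl',)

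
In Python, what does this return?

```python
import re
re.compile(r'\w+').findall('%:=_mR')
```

['_mR']

No capturing groups, so `findall` returns the 1 full match string.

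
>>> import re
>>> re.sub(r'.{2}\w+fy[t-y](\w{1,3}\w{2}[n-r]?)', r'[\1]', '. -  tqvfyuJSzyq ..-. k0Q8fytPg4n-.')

'. -[JSzyq] ..-[Pg4n]-.'

Each match is replaced using the text its own group 1 captured.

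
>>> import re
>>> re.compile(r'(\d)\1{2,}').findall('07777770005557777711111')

['7', '0', '5', '7', '1']

`\1` has to match the exact text group 1 already captured.
With a single group, `findall` returns only what that group captured — 5 items.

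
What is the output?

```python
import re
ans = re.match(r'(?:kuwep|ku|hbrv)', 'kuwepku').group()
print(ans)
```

kuwep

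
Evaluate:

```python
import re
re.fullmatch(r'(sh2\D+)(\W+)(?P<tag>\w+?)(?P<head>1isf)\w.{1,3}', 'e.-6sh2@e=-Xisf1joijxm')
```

`fullmatch` succeeds only if the pattern covers the string from start to end.
Here there's no way to consume every character, so the call returns None.

None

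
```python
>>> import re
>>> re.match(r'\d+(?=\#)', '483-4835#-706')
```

`re.match` won't scan ahead — the pattern has to work from the very first character.
Here the pattern fails at index 0, so the call returns None.

None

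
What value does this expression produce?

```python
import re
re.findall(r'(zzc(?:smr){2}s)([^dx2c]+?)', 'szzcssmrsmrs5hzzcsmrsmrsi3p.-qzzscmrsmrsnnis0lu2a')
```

[('zzcsmrsmrs', 'i')]

Pattern: the literal 'zzc', then the literal 'smr' repeated 2 times, then the literal 's' (captured); then one or more of any character except [dx2c] (lazy) (captured).
Scanning left to right: at [14:25] match 'zzcsmrsmrsi', groups = ('zzcsmrsmrs', 'i').
Multiple groups make `findall` return tuples — one 2-tuple for the one match.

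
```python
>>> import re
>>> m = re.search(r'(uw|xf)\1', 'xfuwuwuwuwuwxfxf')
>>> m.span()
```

A backreference is literal: `\1` must see the identical characters the first group matched.
Unlike `match`, `search` isn't anchored — it looks for the pattern anywhere in the string.
The match spans [2:6] → 'uwuw'.
Captured: group 1 = 'uw'.

(2, 6)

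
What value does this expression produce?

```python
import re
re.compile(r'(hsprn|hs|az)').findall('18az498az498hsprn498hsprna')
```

Branches in `(...|...)` are attempted left-to-right; the first branch that allows the whole pattern to succeed is taken.
Walking the string: at [2:4] match 'az', group 1 = 'az'; at [7:9] match 'az', group 1 = 'az'; at [12:17] match 'hsprn', group 1 = 'hsprn'; at [20:25] match 'hsprn', group 1 = 'hsprn'.
Because there's exactly one group, `findall` drops the full match and keeps group 1 from each hit.

['az', 'az', 'hsprn', 'hsprn']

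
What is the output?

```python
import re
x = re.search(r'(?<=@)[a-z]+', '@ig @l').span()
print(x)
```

(1, 3)

The `(?=…)`/`(?<=…)` assertion just peeks at neighbouring text; it doesn't advance the match position.
The match spans [1:3] → 'ig'.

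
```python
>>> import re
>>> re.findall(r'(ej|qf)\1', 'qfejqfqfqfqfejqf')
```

A backreference is literal: `\1` must see the identical characters the first group matched.
`findall` collects group 1 from each match (2 total).

['qf', 'qf']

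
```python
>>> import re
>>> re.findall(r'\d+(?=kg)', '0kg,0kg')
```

The lookaround is zero-width — it requires the adjacent text to match without consuming it, so the asserted text isn't part of the match.
Walking the string: at [0:1] → '0'; at [4:5] → '0'.
With no groups in the pattern, `findall` gives back each whole match — 2 here.

['0', '0']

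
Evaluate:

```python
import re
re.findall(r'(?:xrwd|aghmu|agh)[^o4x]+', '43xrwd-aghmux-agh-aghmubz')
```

Walking the string: at [2:12] → 'xrwd-aghmu'; at [14:25] → 'agh-aghmubz'.
No capturing groups, so `findall` returns the 2 full match strings.

['xrwd-aghmu', 'agh-aghmubz']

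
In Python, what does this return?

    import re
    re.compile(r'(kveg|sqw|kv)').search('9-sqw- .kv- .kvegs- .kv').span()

(2, 5)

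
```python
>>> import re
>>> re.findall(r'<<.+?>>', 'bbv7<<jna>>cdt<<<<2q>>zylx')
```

The `?` after the quantifier makes it lazy — it takes as little as possible before letting the rest of the pattern try.
Walking the string: at [4:11] → '<<jna>>'; at [14:22] → '<<<<2q>>'.
With no groups in the pattern, `findall` gives back each whole match — 2 here.

['<<jna>>', '<<<<2q>>']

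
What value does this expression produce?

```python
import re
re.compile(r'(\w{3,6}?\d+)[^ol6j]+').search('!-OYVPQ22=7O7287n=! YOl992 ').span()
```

The match spans [2:22] → 'OYVPQ22=7O7287n=! YO'.

(2, 22)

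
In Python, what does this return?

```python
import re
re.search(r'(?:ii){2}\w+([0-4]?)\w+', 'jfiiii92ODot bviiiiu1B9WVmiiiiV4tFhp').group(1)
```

''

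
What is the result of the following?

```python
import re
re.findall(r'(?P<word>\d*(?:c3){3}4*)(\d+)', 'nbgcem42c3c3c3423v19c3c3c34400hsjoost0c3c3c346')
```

[('42c3c3c34', '23'), ('19c3c3c344', '00'), ('0c3c3c34', '6')]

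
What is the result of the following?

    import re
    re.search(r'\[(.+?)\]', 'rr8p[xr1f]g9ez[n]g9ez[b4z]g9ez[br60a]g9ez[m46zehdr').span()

A `+?`/`*?`/`{m,n}?` starts at its minimum and grows only as far as needed for what follows to match.
`re.search` scans for the first position where the pattern succeeds.
The match spans [4:10] → '[xr1f]'.
Captured: group 1 = 'xr1f'.

(4, 10)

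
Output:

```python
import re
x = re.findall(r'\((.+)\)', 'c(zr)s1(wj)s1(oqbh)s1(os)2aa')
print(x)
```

['zr)s1(wj)s1(oqbh)s1(os']

`findall` collects group 1 from the one match (1 total).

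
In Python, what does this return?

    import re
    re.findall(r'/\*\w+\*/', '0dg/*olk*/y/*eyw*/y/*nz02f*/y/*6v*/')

['/*olk*/', '/*eyw*/', '/*nz02f*/', '/*6v*/']

`findall` yields the raw match text (4 of them) because the pattern has no groups.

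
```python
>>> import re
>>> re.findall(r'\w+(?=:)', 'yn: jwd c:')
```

['yn', 'c']

The lookaround is zero-width — it requires the adjacent text to match without consuming it, so the asserted text isn't part of the match.
`findall` yields the raw match text (2 of them) because the pattern has no groups.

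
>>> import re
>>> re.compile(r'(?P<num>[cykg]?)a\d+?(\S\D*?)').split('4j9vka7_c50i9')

['4j9v', 'k', '_', 'c50i9']

The `?` after the quantifier makes it lazy — it takes as little as possible before letting the rest of the pattern try.
`re.split` interleaves the captured-group text with the surrounding fragments.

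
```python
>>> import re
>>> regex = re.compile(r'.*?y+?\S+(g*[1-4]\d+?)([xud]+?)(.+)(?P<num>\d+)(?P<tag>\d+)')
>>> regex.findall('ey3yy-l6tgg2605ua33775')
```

With 5 capturing groups, `findall` returns a 5-tuple per match.

[('2605', 'u', 'a337', '7', '5')]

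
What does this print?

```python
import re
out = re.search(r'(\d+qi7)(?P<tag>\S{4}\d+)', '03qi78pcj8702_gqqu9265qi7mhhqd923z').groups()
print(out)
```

The match spans [0:13] → '03qi78pcj8702'.
Captured: group 1 = '03qi7', group 2 = '8pcj8702'.

('03qi7', '8pcj8702')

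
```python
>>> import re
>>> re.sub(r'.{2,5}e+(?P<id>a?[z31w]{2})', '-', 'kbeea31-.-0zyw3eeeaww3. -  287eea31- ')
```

'--.--3. --- '

Every occurrence is swapped for '-'.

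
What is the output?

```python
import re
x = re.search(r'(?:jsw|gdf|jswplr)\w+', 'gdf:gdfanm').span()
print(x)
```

The match spans [4:10] → 'gdfanm'.

(4, 10)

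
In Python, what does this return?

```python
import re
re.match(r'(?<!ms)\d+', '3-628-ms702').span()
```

(0, 1)

A negative assertion filters positions out without eating any characters.
`re.match` only tries the pattern at the start of the string.
The match spans [0:1] → '3'.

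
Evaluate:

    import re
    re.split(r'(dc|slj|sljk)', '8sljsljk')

['8', 'slj', '', 'slj', 'k']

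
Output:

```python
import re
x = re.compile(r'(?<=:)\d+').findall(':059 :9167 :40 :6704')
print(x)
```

['059', '9167', '40', '6704']

The lookaround is zero-width — it requires the adjacent text to match without consuming it, so the asserted text isn't part of the match.
Matches: at [1:4] → '059'; at [6:10] → '9167'; at [12:14] → '40'; at [16:20] → '6704'.
No capturing groups, so `findall` returns the 4 full match strings.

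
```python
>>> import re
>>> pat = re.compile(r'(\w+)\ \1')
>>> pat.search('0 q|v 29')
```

None

The backreference `\1` re-matches whatever the first group consumed, character for character.
`re.search` tries every starting position until one works.
Here the pattern never matches, so the call returns None.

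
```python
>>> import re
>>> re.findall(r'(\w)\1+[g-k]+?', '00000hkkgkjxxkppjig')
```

The backreference `\1` re-matches whatever the first group consumed, character for character.
Matches: at [0:6] match '00000h', group 1 = '0'; at [6:9] match 'kkg', group 1 = 'k'; at [11:14] match 'xxk', group 1 = 'x'; at [14:17] match 'ppj', group 1 = 'p'.
Because there's exactly one group, `findall` drops the full match and keeps group 1 from each hit.

['0', 'k', 'x', 'p']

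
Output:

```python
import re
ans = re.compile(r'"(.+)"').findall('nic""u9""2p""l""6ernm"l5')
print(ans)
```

Walking the string: at [3:22] match '""u9""2p""l""6ernm"', group 1 = '"u9""2p""l""6ernm'.
One capturing group, so `findall` returns just the captured substring from the one match — 1 in all.

['"u9""2p""l""6ernm']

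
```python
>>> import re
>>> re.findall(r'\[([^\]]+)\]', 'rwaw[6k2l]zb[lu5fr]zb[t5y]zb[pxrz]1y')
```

['6k2l', 'lu5fr', 't5y', 'pxrz']

`findall` collects group 1 from each match (4 total).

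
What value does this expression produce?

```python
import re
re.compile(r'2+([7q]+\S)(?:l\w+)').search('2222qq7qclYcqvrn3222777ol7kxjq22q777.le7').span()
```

(0, 36)

Pattern: one or more of a literal '2'; then one or more of one of [7q], then a non-whitespace character (captured); then a literal 'l', then one or more of a word character (non-capturing group).
The match spans [0:36] → '2222qq7qclYcqvrn3222777ol7kxjq22q777'.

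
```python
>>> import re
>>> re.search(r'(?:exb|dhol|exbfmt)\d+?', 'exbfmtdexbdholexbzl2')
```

`search` walks the string left to right and returns the first match it finds.
Here no position works, so the call returns None.

None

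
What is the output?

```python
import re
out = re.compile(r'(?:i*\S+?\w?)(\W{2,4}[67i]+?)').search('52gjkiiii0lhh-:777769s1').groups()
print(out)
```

The match spans [0:16] → '52gjkiiii0lhh-:7'.
Captured: group 1 = '-:7'.

('-:7',)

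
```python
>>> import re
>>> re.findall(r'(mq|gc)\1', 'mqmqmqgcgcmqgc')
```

['mq', 'gc']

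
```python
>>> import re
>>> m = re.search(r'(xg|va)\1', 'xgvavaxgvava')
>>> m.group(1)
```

`\1` is not a pattern — it's the concrete string captured by group 1, re-applied verbatim.
`re.search` scans for the first position where the pattern succeeds.
The match spans [2:6] → 'vava'.
Captured: group 1 = 'va'.

'va'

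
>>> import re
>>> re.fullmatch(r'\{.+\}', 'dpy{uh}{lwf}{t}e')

None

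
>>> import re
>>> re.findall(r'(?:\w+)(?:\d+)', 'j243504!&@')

Pattern: one or more of a word character (non-capturing group); then one or more of a digit (non-capturing group).
Walking the string: at [0:7] → 'j243504'.
Since nothing is captured, `findall` lists the 1 matched substring directly.

['j243504']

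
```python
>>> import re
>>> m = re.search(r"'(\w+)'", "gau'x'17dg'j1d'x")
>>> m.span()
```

The match spans [3:6] → "'x'".

(3, 6)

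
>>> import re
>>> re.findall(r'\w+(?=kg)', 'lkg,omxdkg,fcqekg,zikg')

The `(?=…)`/`(?<=…)` assertion just peeks at neighbouring text; it doesn't advance the match position.
Matches: at [0:1] → 'l'; at [4:8] → 'omxd'; at [11:15] → 'fcqe'; at [18:20] → 'zi'.
With no groups in the pattern, `findall` gives back each whole match — 4 here.

['l', 'omxd', 'fcqe', 'zi']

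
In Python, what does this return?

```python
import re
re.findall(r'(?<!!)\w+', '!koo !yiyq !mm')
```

['oo', 'iyq', 'm']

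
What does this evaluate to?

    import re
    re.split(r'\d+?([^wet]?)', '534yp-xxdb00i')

This matches one or more of a digit (lazy); then optionally any character except [wet] (captured).
With the lazy modifier that quantifier settles for the fewest repetitions that let the rest of the pattern succeed (the atoms after it are unaffected and can still be greedy).
Matches to split on: at [0:2] → '53'; at [2:4] → '4y'; at [10:12] → '00'.
`re.split` interleaves the captured-group text with the surrounding fragments.

['', '3', '', 'y', 'p-xxdb', '0', 'i']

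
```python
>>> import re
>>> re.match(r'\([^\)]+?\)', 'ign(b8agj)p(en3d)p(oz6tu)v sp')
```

`re.match` won't scan ahead — the pattern has to work from the very first character.
Here the string doesn't start with a match, so the call returns None.

None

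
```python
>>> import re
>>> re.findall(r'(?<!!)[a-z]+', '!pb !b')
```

['b']

`(?!…)`/`(?<!…)` only lets a position through if the neighbouring text does NOT match; no characters are consumed.
`findall` yields the raw match text (1 of them) because the pattern has no groups.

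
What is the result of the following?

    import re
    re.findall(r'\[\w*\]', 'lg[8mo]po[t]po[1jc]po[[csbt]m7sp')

['[8mo]', '[t]', '[1jc]', '[csbt]']

Since nothing is captured, `findall` lists the 4 matched substrings directly.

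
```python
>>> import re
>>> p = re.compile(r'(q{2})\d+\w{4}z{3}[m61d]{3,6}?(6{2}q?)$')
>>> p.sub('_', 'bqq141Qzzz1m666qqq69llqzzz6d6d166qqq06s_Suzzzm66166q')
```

Pattern: exactly 2 of a literal 'q' (captured); then one or more of a digit; then exactly 4 of a word character, then exactly 3 of the literal 'z', then 3 to 6 of one of [m61d] (lazy); then exactly 2 of a literal '6', then optionally a literal 'q' (captured); then anchored at the end.
Matches: at [34:52] → 'qq06s_Suzzzm66166q'.
Each match is replaced by '_'.

'bqq141Qzzz1m666qqq69llqzzz6d6d166q_'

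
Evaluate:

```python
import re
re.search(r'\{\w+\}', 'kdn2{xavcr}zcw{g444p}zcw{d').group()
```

'{xavcr}'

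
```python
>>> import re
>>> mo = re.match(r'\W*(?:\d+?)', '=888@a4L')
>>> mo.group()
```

'=8'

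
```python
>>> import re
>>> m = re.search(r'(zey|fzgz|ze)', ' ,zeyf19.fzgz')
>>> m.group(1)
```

Alternation tries branches left to right and keeps the first one that lets the overall match succeed at that position.
`re.search` tries every starting position until one works.
The match spans [2:5] → 'zey'.
Captured: group 1 = 'zey'.

'zey'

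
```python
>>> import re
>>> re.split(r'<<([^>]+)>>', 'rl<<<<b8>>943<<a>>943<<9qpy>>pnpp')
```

Matches to split on: at [2:10] → '<<<<b8>>'; at [13:18] → '<<a>>'; at [21:29] → '<<9qpy>>'.
With a capturing group present, the delimiter's captured portion is kept in the result list.

['rl', '<<b8', '943', 'a', '943', '9qpy', 'pnpp']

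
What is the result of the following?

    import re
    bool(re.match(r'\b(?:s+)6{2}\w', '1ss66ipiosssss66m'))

This matches a word boundary (`\b`, zero-width); then one or more of a literal 's' (non-capturing group); then exactly 2 of a literal '6', then a word character.
`re.match` won't scan ahead — the pattern has to work from the very first character.
Here the string doesn't start with a match, so the call returns None, and `bool(None)` is False.

False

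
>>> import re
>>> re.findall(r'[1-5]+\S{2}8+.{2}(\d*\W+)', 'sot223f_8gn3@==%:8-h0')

['3@==%:']

The pattern matches one or more of a character in [1-5], then exactly 2 of a non-whitespace character; then one or more of a literal '8', then exactly 2 of any character; then zero or more of a digit, then one or more of a non-word character (captured).
With a single group, `findall` returns only what that group captured — 1 item.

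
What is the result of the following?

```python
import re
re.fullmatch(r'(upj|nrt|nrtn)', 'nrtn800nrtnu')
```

None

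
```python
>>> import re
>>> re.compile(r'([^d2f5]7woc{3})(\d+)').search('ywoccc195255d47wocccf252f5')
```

None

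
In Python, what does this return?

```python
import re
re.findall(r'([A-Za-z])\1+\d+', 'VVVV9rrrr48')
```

['V', 'r']

After group 1 captures some text, `\1` only succeeds where that same text appears again.
Scanning left to right: at [0:5] match 'VVVV9', group 1 = 'V'; at [5:11] match 'rrrr48', group 1 = 'r'.
Because there's exactly one group, `findall` drops the full match and keeps group 1 from each hit.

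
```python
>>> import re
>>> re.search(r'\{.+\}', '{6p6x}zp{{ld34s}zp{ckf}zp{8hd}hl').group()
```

'{6p6x}zp{{ld34s}zp{ckf}zp{8hd}'

Unlike `match`, `search` isn't anchored — it looks for the pattern anywhere in the string.
The match spans [0:30] → '{6p6x}zp{{ld34s}zp{ckf}zp{8hd}'.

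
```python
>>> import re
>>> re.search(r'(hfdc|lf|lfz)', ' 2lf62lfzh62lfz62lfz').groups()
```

('lf',)

The match spans [2:4] → 'lf'.
Captured: group 1 = 'lf'.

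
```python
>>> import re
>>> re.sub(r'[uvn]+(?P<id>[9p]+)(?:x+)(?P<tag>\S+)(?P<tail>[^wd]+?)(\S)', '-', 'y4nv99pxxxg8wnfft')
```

This matches one or more of one of [uvn]; then one or more of one of [9p] (captured as 'id'); then one or more of a literal 'x' (non-capturing group); then one or more of a non-whitespace character (captured as 'tag'); then one or more of any character except [wd] (lazy) (captured as 'tail'); then a non-whitespace character (captured).
Matches: at [2:17] → 'nv99pxxxg8wnfft'.
Every occurrence is swapped for '-'.

'y4-'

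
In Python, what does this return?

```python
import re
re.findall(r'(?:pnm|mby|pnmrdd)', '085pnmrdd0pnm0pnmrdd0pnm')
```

`|` is ordered: at each position the engine commits to the first alternative that works.
Walking the string: at [3:6] → 'pnm'; at [10:13] → 'pnm'; at [14:17] → 'pnm'; at [21:24] → 'pnm'.
With no groups in the pattern, `findall` gives back each whole match — 4 here.

['pnm', 'pnm', 'pnm', 'pnm']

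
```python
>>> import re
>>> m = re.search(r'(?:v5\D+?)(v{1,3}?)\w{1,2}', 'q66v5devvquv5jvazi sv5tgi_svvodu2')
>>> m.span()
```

This matches the literal 'v5', then one or more of a non-digit (lazy) (non-capturing group); then 1 to 3 of a literal 'v' (lazy) (captured); then 1 to 2 of a word character.
Unlike `match`, `search` isn't anchored — it looks for the pattern anywhere in the string.
The match spans [3:10] → 'v5devvq'.
Captured: group 1 = 'v'.

(3, 10)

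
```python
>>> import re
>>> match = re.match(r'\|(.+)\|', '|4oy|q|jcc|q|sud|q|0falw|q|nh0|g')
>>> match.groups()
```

With `match`, the pattern is implicitly anchored at the beginning.
The match spans [0:31] → '|4oy|q|jcc|q|sud|q|0falw|q|nh0|'.
Captured: group 1 = '4oy|q|jcc|q|sud|q|0falw|q|nh0'.

('4oy|q|jcc|q|sud|q|0falw|q|nh0',)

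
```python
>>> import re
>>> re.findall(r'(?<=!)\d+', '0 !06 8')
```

['06']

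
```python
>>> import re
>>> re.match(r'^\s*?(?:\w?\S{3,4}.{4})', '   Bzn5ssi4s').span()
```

(0, 12)

The pattern matches anchored at the start of the string; then zero or more of whitespace (lazy); then optionally a word character, then 3 to 4 of a non-whitespace character, then exactly 4 of any character (non-capturing group).
`re.match` only tries the pattern at the start of the string.
The match spans [0:12] → '   Bzn5ssi4s'.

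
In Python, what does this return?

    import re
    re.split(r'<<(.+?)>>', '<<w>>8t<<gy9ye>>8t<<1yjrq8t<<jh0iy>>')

['', 'w', '8t', 'gy9ye', '8t', '1yjrq8t<<jh0iy', '']

The `?` after the quantifier makes it lazy — it takes as little as possible before letting the rest of the pattern try.
Matches to split on: at [0:5] → '<<w>>'; at [7:16] → '<<gy9ye>>'; at [18:36] → '<<1yjrq8t<<jh0iy>>'.
Because the pattern has a capturing group, `split` also inserts each captured text between the pieces.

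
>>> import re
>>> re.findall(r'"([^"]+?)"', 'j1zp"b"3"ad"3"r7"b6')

['b', 'ad', 'r7']

Because there's exactly one group, `findall` drops the full match and keeps group 1 from each hit.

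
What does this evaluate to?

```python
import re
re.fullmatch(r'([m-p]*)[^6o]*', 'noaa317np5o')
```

None

`re.fullmatch` requires the pattern to consume the entire string.
Here the pattern can't cover the whole string, so the call returns None.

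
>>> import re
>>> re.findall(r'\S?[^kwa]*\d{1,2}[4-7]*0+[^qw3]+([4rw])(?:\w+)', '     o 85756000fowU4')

['w']

The pattern matches optionally a non-whitespace character, then zero or more of any character except [kwa], then 1 to 2 of a digit; then zero or more of a character in [4-7], then one or more of the literal '0', then one or more of any character except [qw3]; then one of [4rw] (captured); then one or more of a word character (non-capturing group).
Matches: at [0:20] match '     o 85756000fowU4', group 1 = 'w'.
With a single group, `findall` returns only what that group captured — 1 item.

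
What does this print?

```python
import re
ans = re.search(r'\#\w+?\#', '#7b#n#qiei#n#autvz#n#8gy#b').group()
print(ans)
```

The match spans [0:4] → '#7b#'.

#7b#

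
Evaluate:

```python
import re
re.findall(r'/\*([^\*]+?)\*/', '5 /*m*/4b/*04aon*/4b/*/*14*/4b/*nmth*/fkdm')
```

['m', '04aon', '14', 'nmth']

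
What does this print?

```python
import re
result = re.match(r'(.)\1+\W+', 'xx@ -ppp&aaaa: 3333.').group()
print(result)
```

xx@ -

`\1` is not a pattern — it's the concrete string captured by group 1, re-applied verbatim.
`re.match` won't scan ahead — the pattern has to work from the very first character.
The match spans [0:5] → 'xx@ -'.
Captured: group 1 = 'x'.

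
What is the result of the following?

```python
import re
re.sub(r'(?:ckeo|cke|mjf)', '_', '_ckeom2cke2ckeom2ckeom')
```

Alternation isn't longest-match — the leftmost alternative that fits at this position is chosen.
Matches: at [1:5] → 'ckeo'; at [7:10] → 'cke'; at [11:15] → 'ckeo'; at [17:21] → 'ckeo'.
`sub` substitutes '_' at each match site.

'__m2_2_m2_m'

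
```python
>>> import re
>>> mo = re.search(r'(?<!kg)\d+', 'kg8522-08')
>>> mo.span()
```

(3, 6)

Because the assertion is negative and zero-width, positions next to the forbidden text are skipped.
Unlike `match`, `search` isn't anchored — it looks for the pattern anywhere in the string.
The match spans [3:6] → '522'.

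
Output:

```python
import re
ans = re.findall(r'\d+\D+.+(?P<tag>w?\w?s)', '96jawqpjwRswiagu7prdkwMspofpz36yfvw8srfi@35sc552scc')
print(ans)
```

Pattern: one or more of a digit, then one or more of a non-digit, then one or more of any character; then optionally the literal 'w', then optionally a word character, then the literal 's' (captured as 'tag').
Scanning left to right: at [0:49] match '96jawqpjwRswiagu7prdkwMspofpz36yfvw8srfi@35sc552s', group 1 = 's'.
With a single group, `findall` returns only what that group captured — 1 item.

['s']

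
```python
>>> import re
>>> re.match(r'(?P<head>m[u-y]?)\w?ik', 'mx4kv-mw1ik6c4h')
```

None

Pattern: a literal 'm', then optionally a character in [u-y] (captured as 'head'); then optionally a word character, then the literal 'ik'.
`re.match` won't scan ahead — the pattern has to work from the very first character.
Here position 0 doesn't satisfy it, so the call returns None.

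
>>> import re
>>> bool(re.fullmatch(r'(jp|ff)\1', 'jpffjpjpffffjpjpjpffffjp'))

`re.fullmatch` is like wrapping the pattern in `^…$` (in single-line mode).
Here the pattern can't cover the whole string, so the call returns None, and `bool(None)` is False.

False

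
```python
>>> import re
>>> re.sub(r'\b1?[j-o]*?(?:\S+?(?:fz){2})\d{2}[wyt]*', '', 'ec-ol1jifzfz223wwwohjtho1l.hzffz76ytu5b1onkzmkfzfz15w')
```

'3wwwohjtho1l'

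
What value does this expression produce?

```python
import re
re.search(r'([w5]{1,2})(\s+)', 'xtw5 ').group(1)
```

'w5'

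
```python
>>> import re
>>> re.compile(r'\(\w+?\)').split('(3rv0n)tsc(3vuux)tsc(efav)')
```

Matches to split on: at [0:7] → '(3rv0n)'; at [10:17] → '(3vuux)'; at [20:26] → '(efav)'.
The string is cut at each match, leaving 4 pieces.

['', 'tsc', 'tsc', '']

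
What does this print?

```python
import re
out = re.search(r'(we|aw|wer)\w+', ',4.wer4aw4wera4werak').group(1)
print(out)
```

Alternation tries branches left to right and keeps the first one that lets the overall match succeed at that position.
`re.search` scans for the first position where the pattern succeeds.
The match spans [3:20] → 'wer4aw4wera4werak'.
Captured: group 1 = 'we'.

we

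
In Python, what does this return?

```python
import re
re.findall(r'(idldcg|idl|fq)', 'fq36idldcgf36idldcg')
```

Alternation isn't longest-match — the leftmost alternative that fits at this position is chosen.
One capturing group, so `findall` returns just the captured substring from each match — 3 in all.

['fq', 'idldcg', 'idldcg']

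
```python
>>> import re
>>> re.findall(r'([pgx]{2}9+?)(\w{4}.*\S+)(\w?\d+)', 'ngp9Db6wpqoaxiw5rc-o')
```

[('gp9', 'Db6wpqoaxiw', '5')]

This matches exactly 2 of one of [pgx], then one or more of the literal '9' (lazy) (captured); then exactly 4 of a word character, then zero or more of any character, then one or more of a non-whitespace character (captured); then optionally a word character, then one or more of a digit (captured).
3 groups means the one result is a tuple of 3 captured strings — 1 here.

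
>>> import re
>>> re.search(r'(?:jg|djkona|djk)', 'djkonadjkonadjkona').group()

The regex engine tests alternatives in the order written; an earlier branch that matches wins even if a later one would match more.
`re.search` tries every starting position until one works.
The match spans [0:6] → 'djkona'.

'djkona'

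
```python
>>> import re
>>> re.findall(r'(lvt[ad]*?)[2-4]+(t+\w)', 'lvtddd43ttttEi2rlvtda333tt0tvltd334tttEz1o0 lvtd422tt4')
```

The pattern matches the literal 'lvt', then zero or more of one of [ad] (lazy) (captured); then one or more of a character in [2-4]; then one or more of the literal 't', then a word character (captured).
Scanning left to right: at [0:13] match 'lvtddd43ttttE', groups = ('lvtddd', 'ttttE'); at [16:27] match 'lvtda333tt0', groups = ('lvtda', 'tt0'); at [44:54] match 'lvtd422tt4', groups = ('lvtd', 'tt4').
With 2 capturing groups, `findall` returns a 2-tuple per match.

[('lvtddd', 'ttttE'), ('lvtda', 'tt0'), ('lvtd', 'tt4')]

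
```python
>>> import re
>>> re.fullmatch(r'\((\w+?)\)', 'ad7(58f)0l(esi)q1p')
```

None

`fullmatch` succeeds only if the pattern covers the string from start to end.
Here the string isn't matched end-to-end, so the call returns None.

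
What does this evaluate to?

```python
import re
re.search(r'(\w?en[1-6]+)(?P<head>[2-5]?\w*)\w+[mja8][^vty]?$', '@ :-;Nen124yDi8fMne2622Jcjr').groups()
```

('Nen124', 'yDi8fMne2622J')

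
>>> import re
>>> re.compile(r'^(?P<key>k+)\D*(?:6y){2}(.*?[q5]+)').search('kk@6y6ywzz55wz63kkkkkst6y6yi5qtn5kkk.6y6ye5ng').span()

The match spans [0:12] → 'kk@6y6ywzz55'.

(0, 12)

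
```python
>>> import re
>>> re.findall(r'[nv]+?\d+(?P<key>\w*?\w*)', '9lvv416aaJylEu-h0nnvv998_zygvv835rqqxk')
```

['aaJylEu', '_zygvv835rqqxk']

Pattern: one or more of one of [nv] (lazy), then one or more of a digit; then zero or more of a word character (lazy), then zero or more of a word character (captured as 'key').
Scanning left to right: at [2:14] match 'vv416aaJylEu', group 1 = 'aaJylEu'; at [17:38] match 'nnvv998_zygvv835rqqxk', group 1 = '_zygvv835rqqxk'.
With a single group, `findall` returns only what that group captured — 2 items.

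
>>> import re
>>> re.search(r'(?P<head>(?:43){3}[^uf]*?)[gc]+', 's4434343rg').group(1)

'434343r'

The match spans [2:10] → '434343rg'.
Captured: group 1 = '434343r'.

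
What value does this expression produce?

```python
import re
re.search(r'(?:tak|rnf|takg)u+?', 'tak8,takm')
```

`search` walks the string left to right and returns the first match it finds.
Here no position works, so the call returns None.

None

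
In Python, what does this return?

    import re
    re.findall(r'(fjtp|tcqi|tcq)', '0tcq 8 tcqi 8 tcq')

Branches in `(...|...)` are attempted left-to-right; the first branch that allows the whole pattern to succeed is taken.
Matches: at [1:4] match 'tcq', group 1 = 'tcq'; at [7:11] match 'tcqi', group 1 = 'tcqi'; at [14:17] match 'tcq', group 1 = 'tcq'.
Because there's exactly one group, `findall` drops the full match and keeps group 1 from each hit.

['tcq', 'tcqi', 'tcq']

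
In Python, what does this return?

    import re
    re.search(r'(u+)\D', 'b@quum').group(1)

'uu'

Pattern: one or more of a literal 'u' (captured); then a non-digit.
Unlike `match`, `search` isn't anchored — it looks for the pattern anywhere in the string.
The match spans [3:6] → 'uum'.
Captured: group 1 = 'uu'.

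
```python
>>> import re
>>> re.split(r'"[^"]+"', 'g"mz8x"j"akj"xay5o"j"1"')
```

Matches to split on: at [1:7] → '"mz8x"'; at [8:13] → '"akj"'; at [18:21] → '"j"'.
Each match becomes a cut point; 4 segments remain.

['g', 'j', 'xay5o', '1"']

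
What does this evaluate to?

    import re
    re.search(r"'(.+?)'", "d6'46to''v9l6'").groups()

('46to',)

Because the quantifier is non-greedy, it stops expanding at the earliest point where the rest of the pattern can succeed.
`re.search` tries every starting position until one works.
The match spans [2:8] → "'46to'".
Captured: group 1 = '46to'.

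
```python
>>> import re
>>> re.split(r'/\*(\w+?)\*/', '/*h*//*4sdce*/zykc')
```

Matches to split on: at [0:5] → '/*h*/'; at [5:14] → '/*4sdce*/'.
The group in the pattern means `split` returns the separators' captures alongside the pieces.

['', 'h', '', '4sdce', 'zykc']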